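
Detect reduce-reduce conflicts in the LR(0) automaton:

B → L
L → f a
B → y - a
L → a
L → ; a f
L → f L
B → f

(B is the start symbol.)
A reduce-reduce conflict occurs when an LR(0) state has two complete items [A → α .] and [B → β .] — both call for a reduction, and with no lookahead the parser cannot choose between them.

Augment with B' → B and build the canonical LR(0) collection (I0 = CLOSURE({[B' → . B]}), then GOTO on every symbol after a dot until no new states appear). It has 14 states:
  I0: { [B → . L], [B → . f], [B → . y - a], [B' → . B], [L → . ; a f], [L → . a], [L → . f L], [L → . f a] }  — shift
  I1: { [L → ; . a f] }  — shift
  I2: { [B' → B .] }  — accept
  I3: { [B → L .] }  — reduce
  I4: { [L → a .] }  — reduce
  I5: { [B → f .], [L → . ; a f], [L → . a], [L → . f L], [L → . f a], [L → f . L], [L → f . a] }  — shift, reduce
  I6: { [B → y . - a] }  — shift
  I7: { [B → y - . a] }  — shift
  I8: { [B → y - a .] }  — reduce
  I9: { [L → f L .] }  — reduce
  I10: { [L → a .], [L → f a .] }  — 2 reduces
  I11: { [L → . ; a f], [L → . a], [L → . f L], [L → . f a], [L → f . L], [L → f . a] }  — shift
  I12: { [L → ; a . f] }  — shift
  I13: { [L → ; a f .] }  — reduce

I10 contains complete items [L → a .], [L → f a .] — reduce-reduce conflict.

Answer: Yes — I10: [L → a .] vs [L → f a .]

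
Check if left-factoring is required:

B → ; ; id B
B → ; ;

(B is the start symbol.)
Left-factoring is needed when two productions for the same non-terminal
share a common prefix on the right-hand side.

Productions for B:
  B → ; ; id B
  B → ; ;

Found common prefix '; ;' in productions for B

Answer: Yes, B has productions with common prefix '; ;'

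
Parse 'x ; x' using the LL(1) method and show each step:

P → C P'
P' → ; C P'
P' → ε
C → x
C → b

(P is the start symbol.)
LL(1) parsing maintains a stack (initially the start symbol over $) and the input. At each step: if the stack top is a terminal, match it against the current input token; if it is a non-terminal N, replace it with the RHS of M[N, lookahead] (the unique production whose predict set contains the lookahead).

Stack is shown with the top on the left.

Stack     Input    Action
-------------------------
P $       x ; x $  output P → C P'
C P' $    x ; x $  output C → x
x P' $    x ; x $  match 'x'
P' $      ; x $    output P' → ; C P'
; C P' $  ; x $    match ';'
C P' $    x $      output C → x
x P' $    x $      match 'x'
P' $      $        output P' → ε
$         $        accept

The string is accepted.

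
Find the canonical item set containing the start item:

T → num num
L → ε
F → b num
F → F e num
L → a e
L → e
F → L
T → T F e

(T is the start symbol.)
{ [T → . T F e], [T → . num num], [T' → . T] }

First, augment the grammar with T' → T
I₀ = CLOSURE({ [T' → . T] }):
  [T' → . T] has the dot before T: add [T → . num num], [T → . T F e]
No further items can be added.

I₀ = { [T → . T F e], [T → . num num], [T' → . T] }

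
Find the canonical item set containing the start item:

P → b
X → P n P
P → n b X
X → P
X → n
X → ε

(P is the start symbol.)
{ [P → . b], [P → . n b X], [P' → . P] }

First, augment the grammar with P' → P
I₀ = CLOSURE({ [P' → . P] }):
  [P' → . P] has the dot before P: add [P → . b], [P → . n b X]
No further items can be added.

I₀ = { [P → . b], [P → . n b X], [P' → . P] }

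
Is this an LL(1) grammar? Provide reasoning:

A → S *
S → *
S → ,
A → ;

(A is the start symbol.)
A grammar is LL(1) if for each non-terminal N with multiple productions, the predict sets of those productions are pairwise disjoint, where PREDICT(N → α) = (FIRST(α) \ {ε}) ∪ (FOLLOW(N) if α ⇒* ε).

Relevant sets:
  FIRST(S) = { '*', ',' }

For A:
  PREDICT(A → S '*') = { '*', ',' }
  PREDICT(A → ';') = { ';' }
For S:
  PREDICT(S → '*') = { '*' }
  PREDICT(S → ',') = { ',' }

All predict sets are disjoint. The grammar IS LL(1).

Answer: Yes, the grammar is LL(1).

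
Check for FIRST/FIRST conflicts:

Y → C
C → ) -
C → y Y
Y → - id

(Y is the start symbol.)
No FIRST/FIRST conflicts.

FIRST sets of the non-terminals at (or reachable through a nullable prefix from) the front of some alternative:
  FIRST(C) = { ')', 'y' }

Productions for Y:
  Y → C: FIRST = { ')', 'y' }
  Y → - id: FIRST = { '-' }
Productions for C:
  C → ) -: FIRST = { ')' }
  C → y Y: FIRST = { 'y' }

All alternatives of each non-terminal have pairwise disjoint FIRST sets.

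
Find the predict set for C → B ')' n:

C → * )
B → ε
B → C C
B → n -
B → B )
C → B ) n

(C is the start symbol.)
{ ')', '*', 'n' }

PREDICT(C → B ')' n) = (FIRST(RHS) \ {ε}) ∪ (FOLLOW(C) if ε ∈ FIRST(RHS), i.e. RHS ⇒* ε)
FIRST(B) = { ')', '*', 'n', ε }
FIRST(B ')' n) = { ')', '*', 'n' }
ε ∉ FIRST(B ')' n), so FOLLOW(C) is not added.
PREDICT(C → B ')' n) = { ')', '*', 'n' }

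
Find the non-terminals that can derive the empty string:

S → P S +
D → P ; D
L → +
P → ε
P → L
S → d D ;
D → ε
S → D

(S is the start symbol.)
{ 'D', 'P', 'S' }

A non-terminal is nullable if it can derive ε (the empty string): either it has an ε-production, or it has a production whose right-hand side consists entirely of nullable non-terminals.

ε-productions: P → ε, D → ε
So P, D are immediately nullable.
S → D: every symbol on the right is nullable, so S is nullable too.
No further non-terminal can be added: every production for the remaining non-terminals contains a terminal or a non-nullable non-terminal.
Nullable = { 'D', 'P', 'S' }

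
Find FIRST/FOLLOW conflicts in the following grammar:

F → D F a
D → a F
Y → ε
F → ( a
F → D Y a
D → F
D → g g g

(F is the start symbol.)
No FIRST/FOLLOW conflicts.

A FIRST/FOLLOW conflict occurs when a non-terminal N has a nullable alternative N → β (β ⇒* ε) and another alternative N → α with FIRST(α) ∩ FOLLOW(N) ≠ ∅: on such a lookahead the parser cannot decide between expanding α and letting N vanish via β.

Nullable non-terminals: Y.
Y has a nullable alternative but only one production, so nothing to check.

D, F have no nullable alternative, so no FIRST/FOLLOW check is needed there.

No FIRST/FOLLOW conflicts found.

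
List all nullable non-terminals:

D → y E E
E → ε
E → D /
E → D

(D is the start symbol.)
{ 'E' }

ε-productions: E → ε
So E is immediately nullable.
No further non-terminal can be added: every production for the remaining non-terminals contains a terminal or a non-nullable non-terminal.
Nullable = { 'E' }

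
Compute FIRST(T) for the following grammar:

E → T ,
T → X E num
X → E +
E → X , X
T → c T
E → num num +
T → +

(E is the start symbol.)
{ '+', 'c', 'num' }

To compute FIRST(T), examine every production with T on the left-hand side, reading each right-hand side left to right until a non-nullable symbol is reached.

FIRST sets of the other non-terminals involved (by the same procedure, iterated to a fixed point):
  FIRST(X) = { '+', 'c', 'num' }

From T → X E num:
  - X is a non-terminal: add FIRST(X) \ {ε} = { '+', 'c', 'num' }
    X is not nullable, so stop
From T → c T:
  - c is a terminal: add 'c' and stop
From T → +:
  - '+' is a terminal: add '+' and stop

Collecting: FIRST(T) = { '+', 'c', 'num' }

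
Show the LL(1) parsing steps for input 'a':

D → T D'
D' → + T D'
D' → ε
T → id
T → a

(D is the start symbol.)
LL(1) parsing maintains a stack (initially the start symbol over $) and the input. At each step: if the stack top is a terminal, match it against the current input token; if it is a non-terminal N, replace it with the RHS of M[N, lookahead] (the unique production whose predict set contains the lookahead).

Stack is shown with the top on the left.

Stack   Input  Action
---------------------
D $     a $    output D → T D'
T D' $  a $    output T → a
a D' $  a $    match 'a'
D' $    $      output D' → ε
$       $      accept

The string is accepted.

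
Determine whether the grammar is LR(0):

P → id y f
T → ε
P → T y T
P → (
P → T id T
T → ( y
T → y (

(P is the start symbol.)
Augment with P' → P and build the canonical LR(0) collection (I0 = CLOSURE({[P' → . P]}), then GOTO on every symbol after a dot until no new states appear). It has 15 states:
  I0: { [P → . (], [P → . T id T], [P → . T y T], [P → . id y f], [P' → . P], [T → . ( y], [T → . y (], [T → .] }  — shift, reduce
  I1: { [P → ( .], [T → ( . y] }  — shift, reduce
  I2: { [P' → P .] }  — accept
  I3: { [P → T . id T], [P → T . y T] }  — shift
  I4: { [P → id . y f] }  — shift
  I5: { [T → y . (] }  — shift
  I6: { [T → y ( .] }  — reduce
  I7: { [P → id y . f] }  — shift
  I8: { [P → id y f .] }  — reduce
  I9: { [P → T id . T], [T → . ( y], [T → . y (], [T → .] }  — shift, reduce
  I10: { [P → T y . T], [T → . ( y], [T → . y (], [T → .] }  — shift, reduce
  I11: { [T → ( . y] }  — shift
  I12: { [P → T y T .] }  — reduce
  I13: { [T → ( y .] }  — reduce
  I14: { [P → T id T .] }  — reduce

Conflict in state I0:
  Shift-reduce conflict between [T → .] and [P → . (]
So the grammar is NOT LR(0).

Answer: No. Shift-reduce conflict between [T → .] and [P → . (]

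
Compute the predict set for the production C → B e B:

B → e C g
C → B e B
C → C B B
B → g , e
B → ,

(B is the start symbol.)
PREDICT(C → B e B) = (FIRST(RHS) \ {ε}) ∪ (FOLLOW(C) if ε ∈ FIRST(RHS), i.e. RHS ⇒* ε)
FIRST(B) = { ',', 'e', 'g' }
FIRST(B e B) = { ',', 'e', 'g' }
ε ∉ FIRST(B e B), so FOLLOW(C) is not added.
PREDICT(C → B e B) = { ',', 'e', 'g' }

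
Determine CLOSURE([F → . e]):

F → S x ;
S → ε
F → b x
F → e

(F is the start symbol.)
Start with: [F → . e]
The dot precedes the terminal e, so nothing is added.

CLOSURE = { [F → . e] }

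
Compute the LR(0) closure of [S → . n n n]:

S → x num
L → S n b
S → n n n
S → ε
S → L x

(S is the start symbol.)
To compute CLOSURE, for each item [A → α.Bβ] where B is a non-terminal, add [B → .γ] for all productions B → γ; repeat for the newly added items until nothing changes.

Start with: [S → . n n n]
The dot precedes the terminal n, so nothing is added.

CLOSURE = { [S → . n n n] }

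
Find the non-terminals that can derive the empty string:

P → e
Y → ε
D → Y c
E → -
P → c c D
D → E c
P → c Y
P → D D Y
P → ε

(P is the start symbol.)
A non-terminal is nullable if it can derive ε (the empty string): either it has an ε-production, or it has a production whose right-hand side consists entirely of nullable non-terminals.

ε-productions: Y → ε, P → ε
So Y, P are immediately nullable.
No further non-terminal can be added: every production for the remaining non-terminals contains a terminal or a non-nullable non-terminal.
Nullable = { 'P', 'Y' }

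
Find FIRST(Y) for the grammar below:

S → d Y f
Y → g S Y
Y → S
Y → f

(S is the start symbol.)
{ 'd', 'f', 'g' }

To compute FIRST(Y), examine every production with Y on the left-hand side, reading each right-hand side left to right until a non-nullable symbol is reached.

FIRST sets of the other non-terminals involved (by the same procedure, iterated to a fixed point):
  FIRST(S) = { 'd' }

From Y → g S Y:
  - g is a terminal: add 'g' and stop
From Y → S:
  - S is a non-terminal: add FIRST(S) \ {ε} = { 'd' }
    S is not nullable, so stop
From Y → f:
  - f is a terminal: add 'f' and stop

Collecting: FIRST(Y) = { 'd', 'f', 'g' }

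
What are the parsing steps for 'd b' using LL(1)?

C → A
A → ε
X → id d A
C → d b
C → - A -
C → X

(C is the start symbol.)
LL(1) parsing maintains a stack (initially the start symbol over $) and the input. At each step: if the stack top is a terminal, match it against the current input token; if it is a non-terminal N, replace it with the RHS of M[N, lookahead] (the unique production whose predict set contains the lookahead).

Stack is shown with the top on the left.

Stack  Input  Action
--------------------
C $    d b $  output C → d b
d b $  d b $  match 'd'
b $    b $    match 'b'
$      $      accept

The string is accepted.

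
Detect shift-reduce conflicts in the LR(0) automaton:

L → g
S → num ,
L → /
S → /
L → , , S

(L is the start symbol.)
No shift-reduce conflicts

Augment with L' → L and build the canonical LR(0) collection (I0 = CLOSURE({[L' → . L]}), then GOTO on every symbol after a dot until no new states appear). It has 10 states:
  I0: { [L → . , , S], [L → . /], [L → . g], [L' → . L] }  — shift
  I1: { [L → , . , S] }  — shift
  I2: { [L → / .] }  — reduce
  I3: { [L' → L .] }  — accept
  I4: { [L → g .] }  — reduce
  I5: { [L → , , . S], [S → . /], [S → . num ,] }  — shift
  I6: { [S → / .] }  — reduce
  I7: { [L → , , S .] }  — reduce
  I8: { [S → num . ,] }  — shift
  I9: { [S → num , .] }  — reduce

No state contains both a complete item and a shift item.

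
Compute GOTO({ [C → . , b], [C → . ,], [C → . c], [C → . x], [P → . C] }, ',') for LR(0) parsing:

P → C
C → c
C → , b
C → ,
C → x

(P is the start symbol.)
GOTO(I, ',') = CLOSURE({ [A → αX.β] : [A → α.Xβ] ∈ I, X = ',' })

Items with dot before ',', with the dot advanced:
  [C → . ,] → [C → , .]
  [C → . , b] → [C → , . b]
Closure adds nothing (no advanced item has the dot before a non-terminal).

GOTO = { [C → , . b], [C → , .] }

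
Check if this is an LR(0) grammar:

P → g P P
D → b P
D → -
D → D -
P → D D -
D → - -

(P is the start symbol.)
A grammar is LR(0) if no state in the canonical LR(0) collection has:
  - both a shift item (dot before a terminal) and a complete item (shift-reduce conflict), or
  - two or more complete items (reduce-reduce conflict; the accept item [P' → P .] counts as a complete item here).

Augment with P' → P and build the canonical LR(0) collection (I0 = CLOSURE({[P' → . P]}), then GOTO on every symbol after a dot until no new states appear). It has 13 states:
  I0: { [D → . - -], [D → . -], [D → . D -], [D → . b P], [P → . D D -], [P → . g P P], [P' → . P] }  — shift
  I1: { [D → - . -], [D → - .] }  — shift, reduce
  I2: { [D → . - -], [D → . -], [D → . D -], [D → . b P], [D → D . -], [P → D . D -] }  — shift
  I3: { [P' → P .] }  — accept
  I4: { [D → . - -], [D → . -], [D → . D -], [D → . b P], [D → b . P], [P → . D D -], [P → . g P P] }  — shift
  I5: { [D → . - -], [D → . -], [D → . D -], [D → . b P], [P → . D D -], [P → . g P P], [P → g . P P] }  — shift
  I6: { [D → . - -], [D → . -], [D → . D -], [D → . b P], [P → . D D -], [P → . g P P], [P → g P . P] }  — shift
  I7: { [P → g P P .] }  — reduce
  I8: { [D → b P .] }  — reduce
  I9: { [D → - . -], [D → - .], [D → D - .] }  — shift, 2 reduces
  I10: { [D → D . -], [P → D D . -] }  — shift
  I11: { [D → D - .], [P → D D - .] }  — 2 reduces
  I12: { [D → - - .] }  — reduce

Conflict in state I1:
  Shift-reduce conflict between [D → - .] and [D → - . -]
So the grammar is NOT LR(0).

Answer: No. Shift-reduce conflict between [D → - .] and [D → - . -]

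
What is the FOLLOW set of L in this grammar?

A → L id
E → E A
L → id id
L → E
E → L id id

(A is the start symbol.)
In A → L id: L is followed by id, add FIRST(id) \ {ε} = { 'id' }
In E → L id id: L is followed by id id, add FIRST(id id) \ {ε} = { 'id' }

Taking the union: FOLLOW(L) = { 'id' }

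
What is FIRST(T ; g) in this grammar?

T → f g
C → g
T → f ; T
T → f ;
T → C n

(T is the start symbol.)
FIRST sets of the non-terminals involved (from the grammar, by fixed-point iteration):
  FIRST(T) = { 'f', 'g' }

To compute FIRST(T ; g), process the symbols left to right:
Symbol T is a non-terminal. Add FIRST(T) \ {ε} = { 'f', 'g' }
T is not nullable (ε ∉ FIRST(T)), so stop here.
FIRST(T ; g) = { 'f', 'g' }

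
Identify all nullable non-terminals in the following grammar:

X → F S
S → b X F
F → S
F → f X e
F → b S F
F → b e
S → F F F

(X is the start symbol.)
None

A non-terminal is nullable if it can derive ε (the empty string): either it has an ε-production, or it has a production whose right-hand side consists entirely of nullable non-terminals.

There are no ε-productions, so no non-terminal can derive ε.
No non-terminals are nullable.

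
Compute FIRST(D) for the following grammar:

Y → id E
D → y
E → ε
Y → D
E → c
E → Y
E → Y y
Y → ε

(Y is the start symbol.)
{ 'y' }

To compute FIRST(D), examine every production with D on the left-hand side, reading each right-hand side left to right until a non-nullable symbol is reached.

From D → y:
  - y is a terminal: add 'y' and stop

Collecting: FIRST(D) = { 'y' }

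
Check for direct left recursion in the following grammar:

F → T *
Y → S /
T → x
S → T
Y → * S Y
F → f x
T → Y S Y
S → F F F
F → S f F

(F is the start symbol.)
No direct left recursion

Direct left recursion occurs when N → N α for some non-terminal N (the right-hand side begins with the left-hand side itself).

F → T *: starts with T
Y → S /: starts with S
T → x: starts with x
S → T: starts with T
Y → * S Y: starts with '*'
F → f x: starts with f
T → Y S Y: starts with Y
S → F F F: starts with F
F → S f F: starts with S

No direct left recursion found.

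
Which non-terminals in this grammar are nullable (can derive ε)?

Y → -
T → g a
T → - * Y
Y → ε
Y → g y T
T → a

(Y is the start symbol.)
A non-terminal is nullable if it can derive ε (the empty string): either it has an ε-production, or it has a production whose right-hand side consists entirely of nullable non-terminals.

ε-productions: Y → ε
So Y is immediately nullable.
No further non-terminal can be added: every production for the remaining non-terminals contains a terminal or a non-nullable non-terminal.
Nullable = { 'Y' }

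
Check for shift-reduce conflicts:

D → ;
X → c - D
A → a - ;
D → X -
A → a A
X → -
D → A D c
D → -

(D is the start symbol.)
A shift-reduce conflict occurs when an LR(0) state has both:
  - a complete (reduce) item [A → α .] (dot at the end), and
  - a shift item [B → β . c γ] (dot before a terminal).

Augment with D' → D and build the canonical LR(0) collection (I0 = CLOSURE({[D' → . D]}), then GOTO on every symbol after a dot until no new states appear). It has 16 states:
  I0: { [A → . a - ;], [A → . a A], [D → . -], [D → . ;], [D → . A D c], [D → . X -], [D' → . D], [X → . -], [X → . c - D] }  — shift
  I1: { [D → - .], [X → - .] }  — 2 reduces
  I2: { [D → ; .] }  — reduce
  I3: { [A → . a - ;], [A → . a A], [D → . -], [D → . ;], [D → . A D c], [D → . X -], [D → A . D c], [X → . -], [X → . c - D] }  — shift
  I4: { [D' → D .] }  — accept
  I5: { [D → X . -] }  — shift
  I6: { [A → . a - ;], [A → . a A], [A → a . - ;], [A → a . A] }  — shift
  I7: { [X → c . - D] }  — shift
  I8: { [A → . a - ;], [A → . a A], [D → . -], [D → . ;], [D → . A D c], [D → . X -], [X → . -], [X → . c - D], [X → c - . D] }  — shift
  I9: { [X → c - D .] }  — reduce
  I10: { [A → a - . ;] }  — shift
  I11: { [A → a A .] }  — reduce
  I12: { [A → a - ; .] }  — reduce
  I13: { [D → X - .] }  — reduce
  I14: { [D → A D . c] }  — shift
  I15: { [D → A D c .] }  — reduce

No state contains both a complete item and a shift item.

Answer: No shift-reduce conflicts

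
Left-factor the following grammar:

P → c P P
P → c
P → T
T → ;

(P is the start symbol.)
Left-factoring transforms A → αβ₁ | αβ₂ into A → αA' and A' → β₁ | β₂
(α is the longest common prefix among the alternatives). Repeat until
no nonterminal has two alternatives with a common prefix.

Round 1: P has alternatives sharing prefix 'c'. Introduce P': P → c P'
  Add: P' → P P
  Add: P' → ε

No remaining common prefixes — done.

Resulting grammar:
P → c P'
P' → P P
P' → ε
P → T
T → ;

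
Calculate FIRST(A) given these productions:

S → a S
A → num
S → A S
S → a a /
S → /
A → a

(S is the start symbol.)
{ 'a', 'num' }

To compute FIRST(A), examine every production with A on the left-hand side, reading each right-hand side left to right until a non-nullable symbol is reached.

From A → num:
  - num is a terminal: add 'num' and stop
From A → a:
  - a is a terminal: add 'a' and stop

Collecting: FIRST(A) = { 'a', 'num' }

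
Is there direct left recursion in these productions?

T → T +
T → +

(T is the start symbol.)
Direct left recursion occurs when N → N α for some non-terminal N (the right-hand side begins with the left-hand side itself).

T → T +: LEFT RECURSIVE (starts with T)
T → +: starts with '+'

The grammar has direct left recursion on: T.

Answer: Yes, T is left-recursive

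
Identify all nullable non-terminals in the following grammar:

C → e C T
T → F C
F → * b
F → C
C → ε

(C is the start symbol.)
A non-terminal is nullable if it can derive ε (the empty string): either it has an ε-production, or it has a production whose right-hand side consists entirely of nullable non-terminals.

ε-productions: C → ε
So C is immediately nullable.
F → C: every symbol on the right is nullable, so F is nullable too.
T → F C: every symbol on the right is nullable, so T is nullable too.
Every non-terminal is now nullable.
Nullable = { 'C', 'F', 'T' }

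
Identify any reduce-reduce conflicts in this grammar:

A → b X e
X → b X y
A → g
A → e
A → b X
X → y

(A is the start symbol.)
A reduce-reduce conflict occurs when an LR(0) state has two complete items [A → α .] and [B → β .] — both call for a reduction, and with no lookahead the parser cannot choose between them.

Augment with A' → A and build the canonical LR(0) collection (I0 = CLOSURE({[A' → . A]}), then GOTO on every symbol after a dot until no new states appear). It has 11 states:
  I0: { [A → . b X e], [A → . b X], [A → . e], [A → . g], [A' → . A] }  — shift
  I1: { [A' → A .] }  — accept
  I2: { [A → b . X e], [A → b . X], [X → . b X y], [X → . y] }  — shift
  I3: { [A → e .] }  — reduce
  I4: { [A → g .] }  — reduce
  I5: { [A → b X . e], [A → b X .] }  — shift, reduce
  I6: { [X → . b X y], [X → . y], [X → b . X y] }  — shift
  I7: { [X → y .] }  — reduce
  I8: { [X → b X . y] }  — shift
  I9: { [X → b X y .] }  — reduce
  I10: { [A → b X e .] }  — reduce

No state contains more than one complete item.

Answer: No reduce-reduce conflicts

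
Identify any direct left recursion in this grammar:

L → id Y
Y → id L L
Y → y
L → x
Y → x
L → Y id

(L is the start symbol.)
Direct left recursion occurs when N → N α for some non-terminal N (the right-hand side begins with the left-hand side itself).

L → id Y: starts with id
Y → id L L: starts with id
Y → y: starts with y
L → x: starts with x
Y → x: starts with x
L → Y id: starts with Y

No direct left recursion found.

Answer: No direct left recursion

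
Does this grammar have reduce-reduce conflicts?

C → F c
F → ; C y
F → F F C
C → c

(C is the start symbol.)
Augment with C' → C and build the canonical LR(0) collection (I0 = CLOSURE({[C' → . C]}), then GOTO on every symbol after a dot until no new states appear). It has 12 states:
  I0: { [C → . F c], [C → . c], [C' → . C], [F → . ; C y], [F → . F F C] }  — shift
  I1: { [C → . F c], [C → . c], [F → . ; C y], [F → . F F C], [F → ; . C y] }  — shift
  I2: { [C' → C .] }  — accept
  I3: { [C → F . c], [F → . ; C y], [F → . F F C], [F → F . F C] }  — shift
  I4: { [C → c .] }  — reduce
  I5: { [C → . F c], [C → . c], [F → . ; C y], [F → . F F C], [F → F . F C], [F → F F . C] }  — shift
  I6: { [C → F c .] }  — reduce
  I7: { [F → F F C .] }  — reduce
  I8: { [C → . F c], [C → . c], [C → F . c], [F → . ; C y], [F → . F F C], [F → F . F C], [F → F F . C] }  — shift
  I9: { [C → F c .], [C → c .] }  — 2 reduces
  I10: { [F → ; C . y] }  — shift
  I11: { [F → ; C y .] }  — reduce

I9 contains complete items [C → F c .], [C → c .] — reduce-reduce conflict.

Answer: Yes — I9: [C → F c .] vs [C → c .]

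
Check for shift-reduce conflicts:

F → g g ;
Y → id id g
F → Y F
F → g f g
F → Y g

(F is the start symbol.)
Yes — I12: [F → Y g .] vs [F → g . f g]

Augment with F' → F and build the canonical LR(0) collection (I0 = CLOSURE({[F' → . F]}), then GOTO on every symbol after a dot until no new states appear). It has 13 states:
  I0: { [F → . Y F], [F → . Y g], [F → . g f g], [F → . g g ;], [F' → . F], [Y → . id id g] }  — shift
  I1: { [F' → F .] }  — accept
  I2: { [F → . Y F], [F → . Y g], [F → . g f g], [F → . g g ;], [F → Y . F], [F → Y . g], [Y → . id id g] }  — shift
  I3: { [F → g . f g], [F → g . g ;] }  — shift
  I4: { [Y → id . id g] }  — shift
  I5: { [Y → id id . g] }  — shift
  I6: { [Y → id id g .] }  — reduce
  I7: { [F → g f . g] }  — shift
  I8: { [F → g g . ;] }  — shift
  I9: { [F → g g ; .] }  — reduce
  I10: { [F → g f g .] }  — reduce
  I11: { [F → Y F .] }  — reduce
  I12: { [F → Y g .], [F → g . f g], [F → g . g ;] }  — shift, reduce

I12 contains reduce item [F → Y g .] and shift items [F → g . f g], [F → g . g ;] — shift-reduce conflict.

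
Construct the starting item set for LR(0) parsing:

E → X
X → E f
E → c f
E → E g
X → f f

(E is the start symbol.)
First, augment the grammar with E' → E
I₀ = CLOSURE({ [E' → . E] }):
  [E' → . E] has the dot before E: add [E → . X], [E → . c f], [E → . E g]
  [E → . X] has the dot before X: add [X → . E f], [X → . f f]
No further items can be added.

I₀ = { [E → . E g], [E → . X], [E → . c f], [E' → . E], [X → . E f], [X → . f f] }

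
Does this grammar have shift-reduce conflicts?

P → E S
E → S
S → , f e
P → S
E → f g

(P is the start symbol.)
Augment with P' → P and build the canonical LR(0) collection (I0 = CLOSURE({[P' → . P]}), then GOTO on every symbol after a dot until no new states appear). It has 10 states:
  I0: { [E → . S], [E → . f g], [P → . E S], [P → . S], [P' → . P], [S → . , f e] }  — shift
  I1: { [S → , . f e] }  — shift
  I2: { [P → E . S], [S → . , f e] }  — shift
  I3: { [P' → P .] }  — accept
  I4: { [E → S .], [P → S .] }  — 2 reduces
  I5: { [E → f . g] }  — shift
  I6: { [E → f g .] }  — reduce
  I7: { [P → E S .] }  — reduce
  I8: { [S → , f . e] }  — shift
  I9: { [S → , f e .] }  — reduce

No state contains both a complete item and a shift item.

Answer: No shift-reduce conflicts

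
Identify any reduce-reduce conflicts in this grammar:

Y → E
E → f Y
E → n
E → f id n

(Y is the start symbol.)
No reduce-reduce conflicts

A reduce-reduce conflict occurs when an LR(0) state has two complete items [A → α .] and [B → β .] — both call for a reduction, and with no lookahead the parser cannot choose between them.

Augment with Y' → Y and build the canonical LR(0) collection (I0 = CLOSURE({[Y' → . Y]}), then GOTO on every symbol after a dot until no new states appear). It has 8 states:
  I0: { [E → . f Y], [E → . f id n], [E → . n], [Y → . E], [Y' → . Y] }  — shift
  I1: { [Y → E .] }  — reduce
  I2: { [Y' → Y .] }  — accept
  I3: { [E → . f Y], [E → . f id n], [E → . n], [E → f . Y], [E → f . id n], [Y → . E] }  — shift
  I4: { [E → n .] }  — reduce
  I5: { [E → f Y .] }  — reduce
  I6: { [E → f id . n] }  — shift
  I7: { [E → f id n .] }  — reduce

No state contains more than one complete item.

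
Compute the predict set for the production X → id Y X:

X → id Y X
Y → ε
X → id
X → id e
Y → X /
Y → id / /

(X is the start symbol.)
PREDICT(X → id Y X) = (FIRST(RHS) \ {ε}) ∪ (FOLLOW(X) if ε ∈ FIRST(RHS), i.e. RHS ⇒* ε)
FIRST(id Y X) = { 'id' }
ε ∉ FIRST(id Y X), so FOLLOW(X) is not added.
PREDICT(X → id Y X) = { 'id' }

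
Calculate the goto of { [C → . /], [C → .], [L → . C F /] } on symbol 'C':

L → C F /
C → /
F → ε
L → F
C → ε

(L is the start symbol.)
GOTO(I, 'C') = CLOSURE({ [A → αX.β] : [A → α.Xβ] ∈ I, X = 'C' })

Items with dot before 'C', with the dot advanced:
  [L → . C F /] → [L → C . F /]
Closure of the advanced items:
  [L → C . F /] has the dot before F: add [F → .]

GOTO = { [F → .], [L → C . F /] }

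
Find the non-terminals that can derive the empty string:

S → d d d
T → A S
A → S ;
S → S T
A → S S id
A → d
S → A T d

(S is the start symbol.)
There are no ε-productions, so no non-terminal can derive ε.
No non-terminals are nullable.

Answer: None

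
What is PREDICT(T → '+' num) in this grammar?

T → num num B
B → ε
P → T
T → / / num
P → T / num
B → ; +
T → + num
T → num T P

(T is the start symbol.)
PREDICT(T → '+' num) = (FIRST(RHS) \ {ε}) ∪ (FOLLOW(T) if ε ∈ FIRST(RHS), i.e. RHS ⇒* ε)
FIRST('+' num) = { '+' }
ε ∉ FIRST('+' num), so FOLLOW(T) is not added.
PREDICT(T → '+' num) = { '+' }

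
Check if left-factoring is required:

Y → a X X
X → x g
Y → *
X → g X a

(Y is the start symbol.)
No, left-factoring is not needed

Left-factoring is needed when two productions for the same non-terminal
share a common prefix on the right-hand side.

Productions for Y:
  Y → a X X
  Y → *
Productions for X:
  X → x g
  X → g X a

No common prefixes found.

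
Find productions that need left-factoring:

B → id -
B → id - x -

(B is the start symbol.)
Left-factoring is needed when two productions for the same non-terminal
share a common prefix on the right-hand side.

Productions for B:
  B → id -
  B → id - x -

Found common prefix 'id -' in productions for B

Answer: Yes, B has productions with common prefix 'id -'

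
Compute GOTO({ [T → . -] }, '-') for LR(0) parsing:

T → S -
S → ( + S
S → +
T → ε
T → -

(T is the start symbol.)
GOTO(I, '-') = CLOSURE({ [A → αX.β] : [A → α.Xβ] ∈ I, X = '-' })

Items with dot before '-', with the dot advanced:
  [T → . -] → [T → - .]
Closure adds nothing (no advanced item has the dot before a non-terminal).

GOTO = { [T → - .] }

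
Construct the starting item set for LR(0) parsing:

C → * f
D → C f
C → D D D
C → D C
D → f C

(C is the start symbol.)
First, augment the grammar with C' → C
I₀ = CLOSURE({ [C' → . C] }):
  [C' → . C] has the dot before C: add [C → . * f], [C → . D D D], [C → . D C]
  [C → . D D D] has the dot before D: add [D → . C f], [D → . f C]
No further items can be added.

I₀ = { [C → . * f], [C → . D C], [C → . D D D], [C' → . C], [D → . C f], [D → . f C] }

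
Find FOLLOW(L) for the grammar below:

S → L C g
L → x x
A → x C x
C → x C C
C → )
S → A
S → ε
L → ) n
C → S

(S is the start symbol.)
To compute FOLLOW(L), find every occurrence of L on a right-hand side N → α L β: add FIRST(β) \ {ε}, and if β is empty or nullable also add FOLLOW(N). Iterate to a fixed point.

In S → L C g: L is followed by C g, add FIRST(C g) \ {ε} = { ')', 'g', 'x' }

Taking the union: FOLLOW(L) = { ')', 'g', 'x' }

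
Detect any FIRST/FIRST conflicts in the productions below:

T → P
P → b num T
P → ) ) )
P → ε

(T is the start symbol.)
No FIRST/FIRST conflicts.

Productions for P:
  P → b num T: FIRST = { 'b' }
  P → ) ) ): FIRST = { ')' }
  P → ε: FIRST = { ε }
T has only one production, so no FIRST/FIRST conflict is possible there.

All alternatives of each non-terminal have pairwise disjoint FIRST sets.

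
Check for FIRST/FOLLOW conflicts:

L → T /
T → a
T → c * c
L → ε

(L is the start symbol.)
Nullable non-terminals: L.
FIRST sets used below: FIRST(T) = { 'a', 'c' }

L: nullable alternative(s) L → ε; FOLLOW(L) = { $ }
  L → T /: FIRST \ {ε} = { 'a', 'c' } — disjoint from FOLLOW(L)
  L → ε: FIRST \ {ε} = { } — this is the only nullable alternative, skip

T has no nullable alternative, so no FIRST/FOLLOW check is needed there.

No FIRST/FOLLOW conflicts found.

Answer: No FIRST/FOLLOW conflicts.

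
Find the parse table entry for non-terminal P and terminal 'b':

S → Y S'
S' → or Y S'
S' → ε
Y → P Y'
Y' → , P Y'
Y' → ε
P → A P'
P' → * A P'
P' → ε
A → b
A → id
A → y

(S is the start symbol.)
To find M[P, 'b'], we find productions for P where 'b' is in the predict set (PREDICT(N → α) = (FIRST(α) \ {ε}) ∪ (FOLLOW(N) if α ⇒* ε)).

Relevant sets:
  FIRST(A) = { 'b', 'id', 'y' }

P → A P': PREDICT = { 'b', 'id', 'y' }
  'b' is in predict set, so this production goes in M[P, 'b']

M[P, 'b'] = P → A P'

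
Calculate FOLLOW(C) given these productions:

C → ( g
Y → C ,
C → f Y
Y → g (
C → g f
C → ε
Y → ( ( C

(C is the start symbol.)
{ $, ',' }

To compute FOLLOW(C), find every occurrence of C on a right-hand side N → α C β: add FIRST(β) \ {ε}, and if β is empty or nullable also add FOLLOW(N). Iterate to a fixed point.

C is the start symbol, so $ ∈ FOLLOW(C).
In Y → C ,: C is followed by ',', add FIRST(',') \ {ε} = { ',' }
In Y → ( ( C: C is at the end, add FOLLOW(Y)

The FOLLOW sets referred to above (computed the same way, to a fixed point):
  FOLLOW(Y) = { $, ',' }

Taking the union: FOLLOW(C) = { $, ',' }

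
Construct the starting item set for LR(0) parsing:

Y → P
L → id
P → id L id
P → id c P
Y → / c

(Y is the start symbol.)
{ [P → . id L id], [P → . id c P], [Y → . / c], [Y → . P], [Y' → . Y] }

First, augment the grammar with Y' → Y
I₀ = CLOSURE({ [Y' → . Y] }):
  [Y' → . Y] has the dot before Y: add [Y → . P], [Y → . / c]
  [Y → . P] has the dot before P: add [P → . id L id], [P → . id c P]
No further items can be added.

I₀ = { [P → . id L id], [P → . id c P], [Y → . / c], [Y → . P], [Y' → . Y] }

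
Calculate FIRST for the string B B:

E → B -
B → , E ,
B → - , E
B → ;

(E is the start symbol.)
{ ',', '-', ';' }

FIRST sets of the non-terminals involved (from the grammar, by fixed-point iteration):
  FIRST(B) = { ',', '-', ';' }

To compute FIRST(B B), process the symbols left to right:
Symbol B is a non-terminal. Add FIRST(B) \ {ε} = { ',', '-', ';' }
B is not nullable (ε ∉ FIRST(B)), so stop here.
FIRST(B B) = { ',', '-', ';' }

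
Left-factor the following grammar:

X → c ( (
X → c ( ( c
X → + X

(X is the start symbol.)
X → c ( ( X'
X' → ε
X' → c
X → + X

Left-factoring transforms A → αβ₁ | αβ₂ into A → αA' and A' → β₁ | β₂
(α is the longest common prefix among the alternatives). Repeat until
no nonterminal has two alternatives with a common prefix.

Round 1: X has alternatives sharing prefix 'c ( ('. Introduce X': X → c ( ( X'
  Add: X' → ε
  Add: X' → c

No remaining common prefixes — done.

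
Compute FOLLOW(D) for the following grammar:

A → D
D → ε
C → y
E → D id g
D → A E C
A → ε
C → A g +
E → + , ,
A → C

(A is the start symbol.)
{ $, '+', 'g', 'id', 'y' }

In A → D: D is at the end, add FOLLOW(A)
In E → D id g: D is followed by id g, add FIRST(id g) \ {ε} = { 'id' }

The FOLLOW sets referred to above (computed the same way, to a fixed point):
  FOLLOW(A) = { $, '+', 'g', 'id', 'y' }

Taking the union: FOLLOW(D) = { $, '+', 'g', 'id', 'y' }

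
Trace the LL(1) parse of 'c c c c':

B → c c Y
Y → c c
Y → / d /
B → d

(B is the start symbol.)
Stack is shown with the top on the left.

Stack    Input      Action
--------------------------
B $      c c c c $  output B → c c Y
c c Y $  c c c c $  match 'c'
c Y $    c c c $    match 'c'
Y $      c c $      output Y → c c
c c $    c c $      match 'c'
c $      c $        match 'c'
$        $          accept

The string is accepted.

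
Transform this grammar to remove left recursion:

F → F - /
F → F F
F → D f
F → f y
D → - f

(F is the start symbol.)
F → D f F'
F → f y F'
F' → - / F'
F' → F F'
F' → ε
D → - f

F is directly left-recursive. The standard transformation for
  A → A α₁ | ... | A α_m | β₁ | ... | β_n
is
  A  → β₁ A' | ... | β_n A'
  A' → α₁ A' | ... | α_m A' | ε

F → D f becomes F → D f F'
F → f y becomes F → f y F'
F → F - / becomes F' → - / F'
F → F F becomes F' → F F'
Add F' → ε

Productions for other non-terminals are unchanged:
  D → - f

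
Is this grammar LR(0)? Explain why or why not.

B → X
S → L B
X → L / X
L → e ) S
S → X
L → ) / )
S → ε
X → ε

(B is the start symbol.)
No. Shift-reduce conflict between [X → .] and [L → . ) / )]

Augment with B' → B and build the canonical LR(0) collection (I0 = CLOSURE({[B' → . B]}), then GOTO on every symbol after a dot until no new states appear). It has 15 states:
  I0: { [B → . X], [B' → . B], [L → . ) / )], [L → . e ) S], [X → . L / X], [X → .] }  — shift, reduce
  I1: { [L → ) . / )] }  — shift
  I2: { [B' → B .] }  — accept
  I3: { [X → L . / X] }  — shift
  I4: { [B → X .] }  — reduce
  I5: { [L → e . ) S] }  — shift
  I6: { [L → . ) / )], [L → . e ) S], [L → e ) . S], [S → . L B], [S → . X], [S → .], [X → . L / X], [X → .] }  — shift, 2 reduces
  I7: { [B → . X], [L → . ) / )], [L → . e ) S], [S → L . B], [X → . L / X], [X → .], [X → L . / X] }  — shift, reduce
  I8: { [L → e ) S .] }  — reduce
  I9: { [S → X .] }  — reduce
  I10: { [L → . ) / )], [L → . e ) S], [X → . L / X], [X → .], [X → L / . X] }  — shift, reduce
  I11: { [S → L B .] }  — reduce
  I12: { [X → L / X .] }  — reduce
  I13: { [L → ) / . )] }  — shift
  I14: { [L → ) / ) .] }  — reduce

Conflict in state I0:
  Shift-reduce conflict between [X → .] and [L → . ) / )]
So the grammar is NOT LR(0).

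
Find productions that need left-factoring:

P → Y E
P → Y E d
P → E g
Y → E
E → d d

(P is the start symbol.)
Left-factoring is needed when two productions for the same non-terminal
share a common prefix on the right-hand side.

Productions for P:
  P → Y E
  P → Y E d
  P → E g

Found common prefix 'Y E' in productions for P

Answer: Yes, P has productions with common prefix 'Y E'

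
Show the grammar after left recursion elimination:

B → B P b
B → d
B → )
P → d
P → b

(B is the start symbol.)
B → d B'
B → ) B'
B' → P b B'
B' → ε
P → d
P → b

B is directly left-recursive. The standard transformation for
  A → A α₁ | ... | A α_m | β₁ | ... | β_n
is
  A  → β₁ A' | ... | β_n A'
  A' → α₁ A' | ... | α_m A' | ε

B → d becomes B → d B'
B → ) becomes B → ) B'
B → B P b becomes B' → P b B'
Add B' → ε

Productions for other non-terminals are unchanged:
  P → d
  P → b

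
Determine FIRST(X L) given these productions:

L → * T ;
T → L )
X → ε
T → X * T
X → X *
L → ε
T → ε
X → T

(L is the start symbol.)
FIRST sets of the non-terminals involved (from the grammar, by fixed-point iteration):
  FIRST(X) = { ')', '*', ε }
  FIRST(L) = { '*', ε }

To compute FIRST(X L), process the symbols left to right:
Symbol X is a non-terminal. Add FIRST(X) \ {ε} = { ')', '*' }
X is nullable (ε ∈ FIRST(X)), continue to the next symbol.
Symbol L is a non-terminal. Add FIRST(L) \ {ε} = { '*' }
L is nullable (ε ∈ FIRST(L)), continue to the next symbol.
All symbols are nullable, so ε is in the result.
FIRST(X L) = { ')', '*', ε }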